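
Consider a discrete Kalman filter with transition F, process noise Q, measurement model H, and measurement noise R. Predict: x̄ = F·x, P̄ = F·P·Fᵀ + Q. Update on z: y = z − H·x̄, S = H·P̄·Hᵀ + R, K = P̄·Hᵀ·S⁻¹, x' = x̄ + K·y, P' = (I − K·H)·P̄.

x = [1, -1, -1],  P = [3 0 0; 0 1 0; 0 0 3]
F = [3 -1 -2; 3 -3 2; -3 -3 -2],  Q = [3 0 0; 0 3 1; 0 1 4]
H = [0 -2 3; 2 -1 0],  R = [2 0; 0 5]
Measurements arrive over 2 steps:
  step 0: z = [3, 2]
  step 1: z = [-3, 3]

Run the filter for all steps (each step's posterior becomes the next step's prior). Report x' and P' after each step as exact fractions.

step 0: x' = [145522/52469, 175511/52469, 169243/52469], P' = [793429/157407 407726/52469 805924/157407; 407726/52469 826827/52469 544816/52469; 805924/157407 544816/52469 1111738/157407]
step 1: x' = [147579284809/36128127305, 205119610053/36128127305, 100397626549/36128127305], P' = [178405582993/36128127305 255947973836/36128127305 170510755908/36128127305; 255947973836/36128127305 471611919397/36128127305 313978474616/36128127305; 170510755908/36128127305 313978474616/36128127305 217056028278/36128127305]

step 0: x̄ = F·x = [6, 4, 2]
step 0: P̄ = F·P·Fᵀ + Q = [43 18 -12; 18 51 -29; -12 -29 52]
step 0: y = z − H·x̄ = [5, -6]
step 0: S = H·P̄·Hᵀ + R = [1022 45; 45 156]
step 0: K = P̄·Hᵀ·S⁻¹ = [-4764/52469 72736/157407; -9603/52469 -2275/52469; 11053/52469 -4520/157407]
step 0: x' = x̄ + K·y = [145522/52469, 175511/52469, 169243/52469]
step 0: P' = (I − K·H)·P̄ = [793429/157407 407726/52469 805924/157407; 407726/52469 826827/52469 544816/52469; 805924/157407 544816/52469 1111738/157407]
step 1: x̄ = F·x = [-77431/52469, 248519/52469, -1301585/52469]
step 1: P̄ = F·P·Fᵀ + Q = [4068151/157407 1995008/157407 10484050/157407; 1995008/157407 2424871/157407 1222835/157407; 10484050/157407 1222835/157407 85843438/157407]
step 1: y = z − H·x̄ = [4244386/52469, 560788/52469]
step 1: S = H·P̄·Hᵀ + R = [767931220/157407 18701835/52469; 18701835/52469 3834826/52469]
step 1: K = P̄·Hᵀ·S⁻¹ = [-181839974/36128127305 4034527686/7225625461; -644207473/36128127305 1611361131/7225625461; 11605567801/36128127305 1081721488/7225625461]
step 1: x' = x̄ + K·y = [147579284809/36128127305, 205119610053/36128127305, 100397626549/36128127305]
step 1: P' = (I − K·H)·P̄ = [178405582993/36128127305 255947973836/36128127305 170510755908/36128127305; 255947973836/36128127305 471611919397/36128127305 313978474616/36128127305; 170510755908/36128127305 313978474616/36128127305 217056028278/36128127305]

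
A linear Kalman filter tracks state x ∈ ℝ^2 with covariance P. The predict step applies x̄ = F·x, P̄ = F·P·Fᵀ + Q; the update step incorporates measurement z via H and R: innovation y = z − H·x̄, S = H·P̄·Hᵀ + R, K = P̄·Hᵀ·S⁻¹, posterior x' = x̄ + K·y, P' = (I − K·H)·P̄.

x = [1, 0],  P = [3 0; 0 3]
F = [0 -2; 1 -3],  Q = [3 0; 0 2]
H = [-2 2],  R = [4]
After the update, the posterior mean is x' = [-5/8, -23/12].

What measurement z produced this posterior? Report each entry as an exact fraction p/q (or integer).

x̄ = F·x = [0, 1]
P̄ = F·P·Fᵀ + Q = [15 18; 18 32]
S = H·P̄·Hᵀ + R = [48]
K = P̄·Hᵀ·S⁻¹ = [1/8; 7/12]
x' − x̄ = [-5/8, -35/12] = K·y
y = (KᵀK)⁻¹·Kᵀ·(x' − x̄) = [-5]
z = y + H·x̄ = [-5] + [2] = [-3]

z = [-3]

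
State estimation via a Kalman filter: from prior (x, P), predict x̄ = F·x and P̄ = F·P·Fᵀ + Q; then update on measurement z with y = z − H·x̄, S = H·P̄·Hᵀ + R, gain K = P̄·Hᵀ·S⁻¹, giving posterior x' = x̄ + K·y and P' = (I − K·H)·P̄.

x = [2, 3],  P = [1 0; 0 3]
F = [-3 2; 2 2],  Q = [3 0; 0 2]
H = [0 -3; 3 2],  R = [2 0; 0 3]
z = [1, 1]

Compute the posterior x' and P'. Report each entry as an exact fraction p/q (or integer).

x̄ = F·x = [0, 10]
P̄ = F·P·Fᵀ + Q = [24 6; 6 18]
y = z − H·x̄ = [31, -19]
S = H·P̄·Hᵀ + R = [164 -162; -162 363]
K = P̄·Hᵀ·S⁻¹ = [1179/5548 905/2774; -1809/5548 9/2774]
x' = x̄ + K·y = [2159/5548, -941/5548]
P' = (I − K·H)·P̄ = [1167/2774 -393/2774; -393/2774 603/2774]

x' = [2159/5548, -941/5548]
P' = [1167/2774 -393/2774; -393/2774 603/2774]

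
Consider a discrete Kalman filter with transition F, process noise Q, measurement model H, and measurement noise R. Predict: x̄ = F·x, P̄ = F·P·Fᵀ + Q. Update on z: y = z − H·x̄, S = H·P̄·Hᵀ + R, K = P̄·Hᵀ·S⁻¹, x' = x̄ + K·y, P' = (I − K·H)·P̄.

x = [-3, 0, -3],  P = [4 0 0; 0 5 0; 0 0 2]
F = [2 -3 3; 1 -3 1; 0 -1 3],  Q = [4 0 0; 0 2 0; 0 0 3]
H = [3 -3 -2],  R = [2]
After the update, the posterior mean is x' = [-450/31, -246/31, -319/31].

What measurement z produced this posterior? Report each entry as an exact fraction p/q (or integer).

z = [1]

x̄ = F·x = [-15, -6, -9]
P̄ = F·P·Fᵀ + Q = [83 59 33; 59 53 21; 33 21 26]
S = H·P̄·Hᵀ + R = [124]
K = P̄·Hᵀ·S⁻¹ = [3/62; -6/31; -4/31]
x' − x̄ = [15/31, -60/31, -40/31] = K·y
y = (KᵀK)⁻¹·Kᵀ·(x' − x̄) = [10]
z = y + H·x̄ = [10] + [-9] = [1]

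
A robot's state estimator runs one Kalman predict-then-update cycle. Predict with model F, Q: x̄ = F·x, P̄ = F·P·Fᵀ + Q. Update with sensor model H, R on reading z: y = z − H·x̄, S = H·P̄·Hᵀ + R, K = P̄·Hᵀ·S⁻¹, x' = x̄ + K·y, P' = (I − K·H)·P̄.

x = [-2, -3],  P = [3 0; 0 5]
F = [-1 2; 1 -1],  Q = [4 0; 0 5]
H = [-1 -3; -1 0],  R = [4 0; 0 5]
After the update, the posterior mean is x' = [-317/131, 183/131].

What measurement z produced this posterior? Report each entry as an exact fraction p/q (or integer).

x̄ = F·x = [-4, 1]
P̄ = F·P·Fᵀ + Q = [27 -13; -13 13]
S = H·P̄·Hᵀ + R = [70 -12; -12 32]
K = P̄·Hᵀ·S⁻¹ = [15/524 -873/1048; -169/524 299/1048]
x' − x̄ = [207/131, 52/131] = K·y
y = (KᵀK)⁻¹·Kᵀ·(x' − x̄) = [-3, -2]
z = y + H·x̄ = [-3, -2] + [1, 4] = [-2, 2]

z = [-2, 2]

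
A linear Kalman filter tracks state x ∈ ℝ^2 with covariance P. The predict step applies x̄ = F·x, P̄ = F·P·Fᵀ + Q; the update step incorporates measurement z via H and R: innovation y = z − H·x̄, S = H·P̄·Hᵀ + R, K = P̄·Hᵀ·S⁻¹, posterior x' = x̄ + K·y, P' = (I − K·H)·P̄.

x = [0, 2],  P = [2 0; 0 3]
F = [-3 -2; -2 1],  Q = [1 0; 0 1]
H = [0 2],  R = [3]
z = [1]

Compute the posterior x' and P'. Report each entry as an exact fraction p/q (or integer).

x̄ = F·x = [-4, 2]
P̄ = F·P·Fᵀ + Q = [31 6; 6 12]
y = z − H·x̄ = [-3]
S = H·P̄·Hᵀ + R = [51]
K = P̄·Hᵀ·S⁻¹ = [4/17; 8/17]
x' = x̄ + K·y = [-80/17, 10/17]
P' = (I − K·H)·P̄ = [479/17 6/17; 6/17 12/17]

x' = [-80/17, 10/17]
P' = [479/17 6/17; 6/17 12/17]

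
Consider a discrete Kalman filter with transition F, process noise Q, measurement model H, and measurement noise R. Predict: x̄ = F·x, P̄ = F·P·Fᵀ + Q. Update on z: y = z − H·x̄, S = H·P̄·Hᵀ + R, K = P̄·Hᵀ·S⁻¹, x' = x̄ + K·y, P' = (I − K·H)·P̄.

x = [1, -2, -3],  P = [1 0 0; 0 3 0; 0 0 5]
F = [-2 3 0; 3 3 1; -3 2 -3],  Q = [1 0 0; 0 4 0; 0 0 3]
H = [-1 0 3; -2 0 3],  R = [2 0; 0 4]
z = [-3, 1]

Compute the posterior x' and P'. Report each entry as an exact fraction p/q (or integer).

x̄ = F·x = [-8, -6, 2]
P̄ = F·P·Fᵀ + Q = [32 21 24; 21 45 -6; 24 -6 69]
y = z − H·x̄ = [-17, -21]
S = H·P̄·Hᵀ + R = [511 469; 469 465]
K = P̄·Hᵀ·S⁻¹ = [7424/8827 -1048/1261; 10005/17654 -1767/2522; 5262/8827 -327/1261]
x' = x̄ + K·y = [-42768/8827, -8130/8827, -23731/8827]
P' = (I − K·H)·P̄ = [44192/8827 34743/8827 19680/8827; 34743/8827 442485/17654 14916/8827; 19680/8827 14916/8827 10068/8827]

x' = [-42768/8827, -8130/8827, -23731/8827]
P' = [44192/8827 34743/8827 19680/8827; 34743/8827 442485/17654 14916/8827; 19680/8827 14916/8827 10068/8827]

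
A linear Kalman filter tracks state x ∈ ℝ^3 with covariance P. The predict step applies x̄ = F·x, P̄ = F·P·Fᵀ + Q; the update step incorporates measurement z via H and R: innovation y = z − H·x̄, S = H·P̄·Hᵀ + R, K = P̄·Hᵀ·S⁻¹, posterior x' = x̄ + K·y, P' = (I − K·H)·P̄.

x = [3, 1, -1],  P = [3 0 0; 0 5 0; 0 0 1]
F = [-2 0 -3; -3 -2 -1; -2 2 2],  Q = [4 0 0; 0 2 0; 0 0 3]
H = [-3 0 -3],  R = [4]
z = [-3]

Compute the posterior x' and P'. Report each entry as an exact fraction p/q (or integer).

x̄ = F·x = [-3, -10, -6]
P̄ = F·P·Fᵀ + Q = [25 21 6; 21 50 -4; 6 -4 39]
y = z − H·x̄ = [-30]
S = H·P̄·Hᵀ + R = [688]
K = P̄·Hᵀ·S⁻¹ = [-93/688; -51/688; -135/688]
x' = x̄ + K·y = [363/344, -2675/344, -39/344]
P' = (I − K·H)·P̄ = [8551/688 9705/688 -8427/688; 9705/688 31799/688 -9637/688; -8427/688 -9637/688 8607/688]

x' = [363/344, -2675/344, -39/344]
P' = [8551/688 9705/688 -8427/688; 9705/688 31799/688 -9637/688; -8427/688 -9637/688 8607/688]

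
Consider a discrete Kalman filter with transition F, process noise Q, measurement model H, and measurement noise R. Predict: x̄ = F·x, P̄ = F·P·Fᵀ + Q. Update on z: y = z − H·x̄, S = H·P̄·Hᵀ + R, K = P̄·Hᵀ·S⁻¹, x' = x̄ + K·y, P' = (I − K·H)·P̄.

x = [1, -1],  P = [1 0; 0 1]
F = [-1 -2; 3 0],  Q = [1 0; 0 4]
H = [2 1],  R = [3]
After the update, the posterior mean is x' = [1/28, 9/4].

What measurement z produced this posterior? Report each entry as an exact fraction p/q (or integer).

x̄ = F·x = [1, 3]
P̄ = F·P·Fᵀ + Q = [6 -3; -3 13]
S = H·P̄·Hᵀ + R = [28]
K = P̄·Hᵀ·S⁻¹ = [9/28; 1/4]
x' − x̄ = [-27/28, -3/4] = K·y
y = (KᵀK)⁻¹·Kᵀ·(x' − x̄) = [-3]
z = y + H·x̄ = [-3] + [5] = [2]

z = [2]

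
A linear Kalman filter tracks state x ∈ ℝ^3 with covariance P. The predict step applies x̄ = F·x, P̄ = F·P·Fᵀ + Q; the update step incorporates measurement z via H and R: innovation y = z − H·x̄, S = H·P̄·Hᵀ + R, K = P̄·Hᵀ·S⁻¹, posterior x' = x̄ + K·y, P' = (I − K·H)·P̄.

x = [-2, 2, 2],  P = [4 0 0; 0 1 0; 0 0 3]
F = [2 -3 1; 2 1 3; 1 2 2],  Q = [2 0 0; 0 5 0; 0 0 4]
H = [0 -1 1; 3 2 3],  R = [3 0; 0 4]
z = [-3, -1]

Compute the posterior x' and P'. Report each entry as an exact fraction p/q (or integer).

x' = [-34065/4846, 49907/9692, 7997/2423]
P' = [28333/2423 -31453/4846 -17546/2423; -31453/4846 44521/9692 8797/2423; -17546/2423 8797/2423 12124/2423]

x̄ = F·x = [-8, 4, 6]
P̄ = F·P·Fᵀ + Q = [30 22 8; 22 49 28; 8 28 24]
y = z − H·x̄ = [-5, -3]
S = H·P̄·Hᵀ + R = [20 -96; -96 1430]
K = P̄·Hᵀ·S⁻¹ = [-1213/4846 227/2423; -3111/9692 368/2423; 1109/2423 332/2423]
x' = x̄ + K·y = [-34065/4846, 49907/9692, 7997/2423]
P' = (I − K·H)·P̄ = [28333/2423 -31453/4846 -17546/2423; -31453/4846 44521/9692 8797/2423; -17546/2423 8797/2423 12124/2423]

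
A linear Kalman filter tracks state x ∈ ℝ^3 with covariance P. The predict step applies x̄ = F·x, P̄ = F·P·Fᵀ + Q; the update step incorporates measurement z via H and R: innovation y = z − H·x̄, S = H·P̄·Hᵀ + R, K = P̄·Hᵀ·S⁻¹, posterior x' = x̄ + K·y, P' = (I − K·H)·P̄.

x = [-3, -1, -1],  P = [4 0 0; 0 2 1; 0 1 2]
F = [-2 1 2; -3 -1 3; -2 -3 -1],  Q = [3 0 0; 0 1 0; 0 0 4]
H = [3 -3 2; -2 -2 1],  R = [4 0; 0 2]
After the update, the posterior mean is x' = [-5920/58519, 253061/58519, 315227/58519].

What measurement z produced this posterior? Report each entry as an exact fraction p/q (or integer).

z = [-3, -3]

x̄ = F·x = [3, 7, 10]
P̄ = F·P·Fᵀ + Q = [33 35 -1; 35 51 16; -1 16 46]
S = H·P̄·Hᵀ + R = [110 89; 89 604]
K = P̄·Hᵀ·S⁻¹ = [7361/58519 -14358/58519; 4220/58519 -15736/58519; 23340/58519 -1889/58519]
x' − x̄ = [-181477/58519, -156572/58519, -269963/58519] = K·y
y = (KᵀK)⁻¹·Kᵀ·(x' − x̄) = [-11, 7]
z = y + H·x̄ = [-11, 7] + [8, -10] = [-3, -3]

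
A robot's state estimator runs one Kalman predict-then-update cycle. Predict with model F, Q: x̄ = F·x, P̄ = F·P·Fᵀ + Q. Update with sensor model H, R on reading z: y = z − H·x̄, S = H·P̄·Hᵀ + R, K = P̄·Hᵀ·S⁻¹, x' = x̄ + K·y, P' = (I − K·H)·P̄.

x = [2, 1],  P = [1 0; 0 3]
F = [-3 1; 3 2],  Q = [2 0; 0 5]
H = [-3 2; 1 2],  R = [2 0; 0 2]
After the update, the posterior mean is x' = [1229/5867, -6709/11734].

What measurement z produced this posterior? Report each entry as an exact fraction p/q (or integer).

x̄ = F·x = [-5, 8]
P̄ = F·P·Fᵀ + Q = [14 -3; -3 26]
S = H·P̄·Hᵀ + R = [268 74; 74 108]
K = P̄·Hᵀ·S⁻¹ = [-1444/5867 1424/5867; 1481/11734 4309/11734]
x' − x̄ = [30564/5867, -100581/11734] = K·y
y = (KᵀK)⁻¹·Kᵀ·(x' − x̄) = [-33, -12]
z = y + H·x̄ = [-33, -12] + [31, 11] = [-2, -1]

z = [-2, -1]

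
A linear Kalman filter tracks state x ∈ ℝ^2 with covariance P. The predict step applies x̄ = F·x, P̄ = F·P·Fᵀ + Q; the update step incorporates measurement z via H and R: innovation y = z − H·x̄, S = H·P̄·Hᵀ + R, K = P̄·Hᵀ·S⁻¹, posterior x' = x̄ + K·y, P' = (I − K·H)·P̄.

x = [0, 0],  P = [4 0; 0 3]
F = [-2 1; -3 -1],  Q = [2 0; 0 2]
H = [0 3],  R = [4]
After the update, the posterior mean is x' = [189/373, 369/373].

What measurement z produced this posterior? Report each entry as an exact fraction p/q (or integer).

x̄ = F·x = [0, 0]
P̄ = F·P·Fᵀ + Q = [21 21; 21 41]
S = H·P̄·Hᵀ + R = [373]
K = P̄·Hᵀ·S⁻¹ = [63/373; 123/373]
x' − x̄ = [189/373, 369/373] = K·y
y = (KᵀK)⁻¹·Kᵀ·(x' − x̄) = [3]
z = y + H·x̄ = [3] + [0] = [3]

z = [3]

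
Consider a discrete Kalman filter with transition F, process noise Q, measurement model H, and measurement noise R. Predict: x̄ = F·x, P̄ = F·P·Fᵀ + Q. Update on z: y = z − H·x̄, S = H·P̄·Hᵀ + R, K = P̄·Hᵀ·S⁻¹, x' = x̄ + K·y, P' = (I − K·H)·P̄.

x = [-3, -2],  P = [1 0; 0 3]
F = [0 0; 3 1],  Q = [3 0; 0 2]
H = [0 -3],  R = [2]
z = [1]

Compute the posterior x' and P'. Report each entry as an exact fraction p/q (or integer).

x' = [0, -1/2]
P' = [3 0; 0 7/32]

x̄ = F·x = [0, -11]
P̄ = F·P·Fᵀ + Q = [3 0; 0 14]
y = z − H·x̄ = [-32]
S = H·P̄·Hᵀ + R = [128]
K = P̄·Hᵀ·S⁻¹ = [0; -21/64]
x' = x̄ + K·y = [0, -1/2]
P' = (I − K·H)·P̄ = [3 0; 0 7/32]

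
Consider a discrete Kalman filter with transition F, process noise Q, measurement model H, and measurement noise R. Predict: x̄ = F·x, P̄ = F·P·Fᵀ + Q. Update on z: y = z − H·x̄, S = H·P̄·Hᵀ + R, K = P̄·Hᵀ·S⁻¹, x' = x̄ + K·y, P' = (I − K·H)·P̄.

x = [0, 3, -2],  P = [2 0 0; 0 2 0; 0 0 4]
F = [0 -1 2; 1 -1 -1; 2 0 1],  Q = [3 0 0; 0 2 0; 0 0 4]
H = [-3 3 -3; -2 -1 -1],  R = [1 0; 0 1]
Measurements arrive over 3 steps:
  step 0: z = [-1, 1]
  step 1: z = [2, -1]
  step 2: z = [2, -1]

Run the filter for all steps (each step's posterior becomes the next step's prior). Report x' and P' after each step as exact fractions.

step 0: x' = [-42057/25688, 17/338, 6521/3211], P' = [80897/25688 -503/338 -14799/3211; -503/338 164/169 404/169; -14799/3211 404/169 22520/3211]
step 1: x' = [12870622/18612891, 147291685/316419147, -31017218/35157683], P' = [37274426/18612891 -17399531/18612891 -5980070/2068099; -17399531/18612891 219780130/316419147 54576204/35157683; -5980070/2068099 54576204/35157683 155813780/35157683]
step 2: x' = [-1734789969023/2600786315061, 2776819533461/2600786315061, 2788838708630/2600786315061], P' = [5053971916445/2600786315061 -2344938539246/2600786315061 -7285058838284/2600786315061; -2344938539246/2600786315061 1758133490897/2600786315061 3905698000994/2600786315061; -7285058838284/2600786315061 3905698000994/2600786315061 11167651101524/2600786315061]

step 0: x̄ = F·x = [-7, -1, -2]
step 0: P̄ = F·P·Fᵀ + Q = [21 -6 8; -6 10 0; 8 0 16]
step 0: y = z − H·x̄ = [-25, -16]
step 0: S = H·P̄·Hᵀ + R = [676 234; 234 119]
step 0: K = P̄·Hᵀ·S⁻¹ = [-2199/25688 -199/988; 69/338 -5/13; -135/3211 -46/247]
step 0: x' = x̄ + K·y = [-42057/25688, 17/338, 6521/3211]
step 0: P' = (I − K·H)·P̄ = [80897/25688 -503/338 -14799/3211; -503/338 164/169 404/169; -14799/3211 404/169 22520/3211]
step 1: x̄ = F·x = [25761/6422, -95517/25688, -15973/12844]
step 1: P̄ = F·P·Fᵀ + Q = [72125/3211 -148839/6422 -12275/3211; -148839/6422 773417/25688 57537/12844; -12275/3211 57537/12844 33233/6422]
step 1: y = z − H·x̄ = [551221/25688, 52937/25688]
step 1: S = H·P̄·Hᵀ + R = [20253305/25688 2442813/25688; 2442813/25688 695961/25688]
step 1: K = P̄·Hᵀ·S⁻¹ = [-853327/6204297 -3328691/18612891; 24386321/105473049 -119381912/316419147; 1270842/35157683 -7067604/35157683]
step 1: x' = x̄ + K·y = [12870622/18612891, 147291685/316419147, -31017218/35157683]
step 1: P' = (I − K·H)·P̄ = [37274426/18612891 -17399531/18612891 -5980070/2068099; -17399531/18612891 219780130/316419147 54576204/35157683; -5980070/2068099 54576204/35157683 155813780/35157683]
step 2: x̄ = F·x = [-41505977/18612891, 350663851/316419147, 158446186/316419147]
step 2: P̄ = F·P·Fᵀ + Q = [283152371/18612891 -271186067/18612891 -44397446/18612891; -271186067/18612891 6292464832/316419147 880355392/316419147; -44397446/18612891 880355392/316419147 1542858736/316419147]
step 2: y = z − H·x̄ = [-62443016/9588459, -36924616/9588459]
step 2: S = H·P̄·Hᵀ + R = [1694015808/3196153 218892967/3196153; 218892967/3196153 77849857/3196153]
step 2: K = P̄·Hᵀ·S⁻¹ = [-10350147037/78811706517 -14483225920/78811706517; 17943093559/78811706517 -29513770103/78811706517; 2100521614/78811706517 -15249437150/78811706517]
step 2: x' = x̄ + K·y = [-1734789969023/2600786315061, 2776819533461/2600786315061, 2788838708630/2600786315061]
step 2: P' = (I − K·H)·P̄ = [5053971916445/2600786315061 -2344938539246/2600786315061 -7285058838284/2600786315061; -2344938539246/2600786315061 1758133490897/2600786315061 3905698000994/2600786315061; -7285058838284/2600786315061 3905698000994/2600786315061 11167651101524/2600786315061]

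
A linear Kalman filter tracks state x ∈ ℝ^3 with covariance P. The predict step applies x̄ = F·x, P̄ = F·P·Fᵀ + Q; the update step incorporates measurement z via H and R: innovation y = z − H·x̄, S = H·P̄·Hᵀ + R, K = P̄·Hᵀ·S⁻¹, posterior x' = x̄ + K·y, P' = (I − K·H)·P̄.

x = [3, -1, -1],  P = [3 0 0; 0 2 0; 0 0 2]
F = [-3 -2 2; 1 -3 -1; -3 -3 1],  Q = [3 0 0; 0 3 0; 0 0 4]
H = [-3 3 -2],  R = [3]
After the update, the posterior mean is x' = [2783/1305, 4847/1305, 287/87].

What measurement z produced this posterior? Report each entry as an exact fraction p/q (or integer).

x̄ = F·x = [-9, 7, -7]
P̄ = F·P·Fᵀ + Q = [46 -1 43; -1 26 7; 43 7 51]
S = H·P̄·Hᵀ + R = [1305]
K = P̄·Hᵀ·S⁻¹ = [-227/1305; 67/1305; -14/87]
x' − x̄ = [14528/1305, -4288/1305, 896/87] = K·y
y = (KᵀK)⁻¹·Kᵀ·(x' − x̄) = [-64]
z = y + H·x̄ = [-64] + [62] = [-2]

z = [-2]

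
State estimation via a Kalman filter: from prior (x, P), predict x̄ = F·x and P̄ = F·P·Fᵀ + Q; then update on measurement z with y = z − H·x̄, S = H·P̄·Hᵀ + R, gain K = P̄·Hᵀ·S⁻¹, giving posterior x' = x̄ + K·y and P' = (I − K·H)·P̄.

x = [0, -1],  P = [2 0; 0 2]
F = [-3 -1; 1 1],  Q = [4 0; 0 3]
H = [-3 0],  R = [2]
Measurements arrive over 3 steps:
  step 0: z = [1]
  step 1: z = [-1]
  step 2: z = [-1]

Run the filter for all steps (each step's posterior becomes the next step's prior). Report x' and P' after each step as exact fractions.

step 0: x̄ = F·x = [1, -1]
step 0: P̄ = F·P·Fᵀ + Q = [24 -8; -8 7]
step 0: y = z − H·x̄ = [4]
step 0: S = H·P̄·Hᵀ + R = [218]
step 0: K = P̄·Hᵀ·S⁻¹ = [-36/109; 12/109]
step 0: x' = x̄ + K·y = [-35/109, -61/109]
step 0: P' = (I − K·H)·P̄ = [24/109 -8/109; -8/109 475/109]
step 1: x̄ = F·x = [166/109, -96/109]
step 1: P̄ = F·P·Fᵀ + Q = [1079/109 -515/109; -515/109 810/109]
step 1: y = z − H·x̄ = [389/109]
step 1: S = H·P̄·Hᵀ + R = [9929/109]
step 1: K = P̄·Hᵀ·S⁻¹ = [-3237/9929; 1545/9929]
step 1: x' = x̄ + K·y = [3569/9929, -3231/9929]
step 1: P' = (I − K·H)·P̄ = [2158/9929 -1030/9929; -1030/9929 51885/9929]
step 2: x̄ = F·x = [-7476/9929, 338/9929]
step 2: P̄ = F·P·Fᵀ + Q = [104843/9929 -54239/9929; -54239/9929 81770/9929]
step 2: y = z − H·x̄ = [-32357/9929]
step 2: S = H·P̄·Hᵀ + R = [963445/9929]
step 2: K = P̄·Hᵀ·S⁻¹ = [-314529/963445; 162717/963445]
step 2: x' = x̄ + K·y = [299577/963445, -497471/963445]
step 2: P' = (I − K·H)·P̄ = [209686/963445 -108478/963445; -108478/963445 5267809/963445]

step 0: x' = [-35/109, -61/109], P' = [24/109 -8/109; -8/109 475/109]
step 1: x' = [3569/9929, -3231/9929], P' = [2158/9929 -1030/9929; -1030/9929 51885/9929]
step 2: x' = [299577/963445, -497471/963445], P' = [209686/963445 -108478/963445; -108478/963445 5267809/963445]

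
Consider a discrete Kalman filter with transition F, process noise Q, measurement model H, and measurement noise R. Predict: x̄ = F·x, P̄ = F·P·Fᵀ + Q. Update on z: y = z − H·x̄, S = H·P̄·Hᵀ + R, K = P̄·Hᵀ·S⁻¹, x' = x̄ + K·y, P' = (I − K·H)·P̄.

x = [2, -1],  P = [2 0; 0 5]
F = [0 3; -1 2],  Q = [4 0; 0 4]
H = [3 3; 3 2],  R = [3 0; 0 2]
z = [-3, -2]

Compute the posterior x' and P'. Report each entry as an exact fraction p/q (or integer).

x' = [798/2839, -3844/2839]
P' = [3838/2839 -4428/2839; -4428/2839 5662/2839]

x̄ = F·x = [-3, -4]
P̄ = F·P·Fᵀ + Q = [49 30; 30 26]
y = z − H·x̄ = [18, 15]
S = H·P̄·Hᵀ + R = [1218 1047; 1047 907]
K = P̄·Hᵀ·S⁻¹ = [-590/2839 1329/2839; 1234/2839 -980/2839]
x' = x̄ + K·y = [798/2839, -3844/2839]
P' = (I − K·H)·P̄ = [3838/2839 -4428/2839; -4428/2839 5662/2839]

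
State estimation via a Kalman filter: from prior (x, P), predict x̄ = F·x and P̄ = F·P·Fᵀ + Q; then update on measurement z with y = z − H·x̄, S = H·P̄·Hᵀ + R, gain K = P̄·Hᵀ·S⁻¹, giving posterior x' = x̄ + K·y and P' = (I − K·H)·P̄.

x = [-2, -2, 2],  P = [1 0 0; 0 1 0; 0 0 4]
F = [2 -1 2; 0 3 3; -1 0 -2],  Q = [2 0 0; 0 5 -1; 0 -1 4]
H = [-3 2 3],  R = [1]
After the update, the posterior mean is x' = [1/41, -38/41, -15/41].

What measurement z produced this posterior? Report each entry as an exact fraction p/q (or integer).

x̄ = F·x = [2, 0, -2]
P̄ = F·P·Fᵀ + Q = [23 21 -18; 21 50 -25; -18 -25 21]
S = H·P̄·Hᵀ + R = [369]
K = P̄·Hᵀ·S⁻¹ = [-9/41; -38/369; 67/369]
x' − x̄ = [-81/41, -38/41, 67/41] = K·y
y = (KᵀK)⁻¹·Kᵀ·(x' − x̄) = [9]
z = y + H·x̄ = [9] + [-12] = [-3]

z = [-3]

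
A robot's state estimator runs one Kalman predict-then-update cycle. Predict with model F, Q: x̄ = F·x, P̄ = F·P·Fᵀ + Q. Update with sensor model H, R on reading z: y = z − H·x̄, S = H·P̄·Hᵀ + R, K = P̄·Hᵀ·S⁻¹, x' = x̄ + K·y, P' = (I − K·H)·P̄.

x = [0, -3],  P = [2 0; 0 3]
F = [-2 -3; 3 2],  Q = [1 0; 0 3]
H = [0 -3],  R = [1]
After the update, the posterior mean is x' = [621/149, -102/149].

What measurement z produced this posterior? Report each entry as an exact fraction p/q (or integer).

x̄ = F·x = [9, -6]
P̄ = F·P·Fᵀ + Q = [36 -30; -30 33]
S = H·P̄·Hᵀ + R = [298]
K = P̄·Hᵀ·S⁻¹ = [45/149; -99/298]
x' − x̄ = [-720/149, 792/149] = K·y
y = (KᵀK)⁻¹·Kᵀ·(x' − x̄) = [-16]
z = y + H·x̄ = [-16] + [18] = [2]

z = [2]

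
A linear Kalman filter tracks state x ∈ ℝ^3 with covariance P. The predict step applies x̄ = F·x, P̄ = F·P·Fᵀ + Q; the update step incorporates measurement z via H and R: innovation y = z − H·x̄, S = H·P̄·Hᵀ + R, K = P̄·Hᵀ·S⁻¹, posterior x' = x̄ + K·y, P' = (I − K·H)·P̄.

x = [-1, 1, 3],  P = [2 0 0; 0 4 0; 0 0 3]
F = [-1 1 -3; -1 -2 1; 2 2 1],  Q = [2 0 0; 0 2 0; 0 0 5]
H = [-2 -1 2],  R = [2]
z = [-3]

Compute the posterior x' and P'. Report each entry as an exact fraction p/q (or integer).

x̄ = F·x = [-7, 2, 3]
P̄ = F·P·Fᵀ + Q = [35 -15 -5; -15 23 -17; -5 -17 32]
y = z − H·x̄ = [-21]
S = H·P̄·Hᵀ + R = [341]
K = P̄·Hᵀ·S⁻¹ = [-65/341; -27/341; 91/341]
x' = x̄ + K·y = [-1022/341, 1249/341, -888/341]
P' = (I − K·H)·P̄ = [7710/341 -6870/341 4210/341; -6870/341 7114/341 -3340/341; 4210/341 -3340/341 2631/341]

x' = [-1022/341, 1249/341, -888/341]
P' = [7710/341 -6870/341 4210/341; -6870/341 7114/341 -3340/341; 4210/341 -3340/341 2631/341]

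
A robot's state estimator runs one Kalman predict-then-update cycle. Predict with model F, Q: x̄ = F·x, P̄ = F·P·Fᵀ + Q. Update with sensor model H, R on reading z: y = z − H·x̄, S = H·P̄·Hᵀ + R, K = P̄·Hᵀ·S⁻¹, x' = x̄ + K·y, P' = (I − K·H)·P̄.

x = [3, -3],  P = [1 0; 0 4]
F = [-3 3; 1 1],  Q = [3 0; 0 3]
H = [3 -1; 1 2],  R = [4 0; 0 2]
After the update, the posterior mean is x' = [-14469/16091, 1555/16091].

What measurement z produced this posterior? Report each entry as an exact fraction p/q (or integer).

x̄ = F·x = [-18, 0]
P̄ = F·P·Fᵀ + Q = [48 9; 9 8]
S = H·P̄·Hᵀ + R = [390 173; 173 118]
K = P̄·Hᵀ·S⁻¹ = [4512/16091 2385/16091; -2083/16091 6463/16091]
x' − x̄ = [275169/16091, 1555/16091] = K·y
y = (KᵀK)⁻¹·Kᵀ·(x' − x̄) = [52, 17]
z = y + H·x̄ = [52, 17] + [-54, -18] = [-2, -1]

z = [-2, -1]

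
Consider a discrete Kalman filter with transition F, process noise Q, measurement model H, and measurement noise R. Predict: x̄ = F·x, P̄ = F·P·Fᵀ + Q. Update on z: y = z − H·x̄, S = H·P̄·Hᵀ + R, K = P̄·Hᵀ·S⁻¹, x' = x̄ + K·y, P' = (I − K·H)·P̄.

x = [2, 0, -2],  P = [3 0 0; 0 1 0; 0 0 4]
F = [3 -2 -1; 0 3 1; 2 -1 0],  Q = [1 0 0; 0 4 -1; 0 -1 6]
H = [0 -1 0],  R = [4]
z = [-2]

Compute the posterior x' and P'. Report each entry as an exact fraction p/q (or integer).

x' = [128/21, 26/21, 68/21]
P' = [656/21 -40/21 380/21; -40/21 68/21 -16/21; 380/21 -16/21 383/21]

x̄ = F·x = [8, -2, 4]
P̄ = F·P·Fᵀ + Q = [36 -10 20; -10 17 -4; 20 -4 19]
y = z − H·x̄ = [-4]
S = H·P̄·Hᵀ + R = [21]
K = P̄·Hᵀ·S⁻¹ = [10/21; -17/21; 4/21]
x' = x̄ + K·y = [128/21, 26/21, 68/21]
P' = (I − K·H)·P̄ = [656/21 -40/21 380/21; -40/21 68/21 -16/21; 380/21 -16/21 383/21]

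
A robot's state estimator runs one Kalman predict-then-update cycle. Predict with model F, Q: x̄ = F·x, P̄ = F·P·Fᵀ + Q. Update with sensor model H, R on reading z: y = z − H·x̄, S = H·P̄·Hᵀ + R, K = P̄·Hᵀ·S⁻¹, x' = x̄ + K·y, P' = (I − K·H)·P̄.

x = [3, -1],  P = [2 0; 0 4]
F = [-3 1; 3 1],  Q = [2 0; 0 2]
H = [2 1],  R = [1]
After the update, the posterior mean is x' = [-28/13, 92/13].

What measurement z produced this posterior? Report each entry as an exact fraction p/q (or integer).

x̄ = F·x = [-10, 8]
P̄ = F·P·Fᵀ + Q = [24 -14; -14 24]
S = H·P̄·Hᵀ + R = [65]
K = P̄·Hᵀ·S⁻¹ = [34/65; -4/65]
x' − x̄ = [102/13, -12/13] = K·y
y = (KᵀK)⁻¹·Kᵀ·(x' − x̄) = [15]
z = y + H·x̄ = [15] + [-12] = [3]

z = [3]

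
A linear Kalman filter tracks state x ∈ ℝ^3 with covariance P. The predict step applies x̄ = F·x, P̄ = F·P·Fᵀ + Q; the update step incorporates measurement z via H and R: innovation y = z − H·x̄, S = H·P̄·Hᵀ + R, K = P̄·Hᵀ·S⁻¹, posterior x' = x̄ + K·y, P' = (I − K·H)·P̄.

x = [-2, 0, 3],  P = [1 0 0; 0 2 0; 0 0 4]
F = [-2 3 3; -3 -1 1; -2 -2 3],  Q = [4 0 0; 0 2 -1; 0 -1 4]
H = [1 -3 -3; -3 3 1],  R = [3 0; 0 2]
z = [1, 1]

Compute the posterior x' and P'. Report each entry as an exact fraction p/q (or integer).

x̄ = F·x = [13, 9, 13]
P̄ = F·P·Fᵀ + Q = [62 12 28; 12 17 21; 28 21 52]
y = z − H·x̄ = [54, 0]
S = H·P̄·Hᵀ + R = [824 -323; -323 507]
K = P̄·Hᵀ·S⁻¹ = [-68812/313439 -119262/313439; -40086/313439 -3282/313439; -86824/313439 -36149/313439]
x' = x̄ + K·y = [358859/313439, 656307/313439, -613789/313439]
P' = (I − K·H)·P̄ = [892158/313439 1035876/313439 -669678/313439; 1035876/313439 1357843/313439 -972465/313439; -669678/313439 -972465/313439 836063/313439]

x' = [358859/313439, 656307/313439, -613789/313439]
P' = [892158/313439 1035876/313439 -669678/313439; 1035876/313439 1357843/313439 -972465/313439; -669678/313439 -972465/313439 836063/313439]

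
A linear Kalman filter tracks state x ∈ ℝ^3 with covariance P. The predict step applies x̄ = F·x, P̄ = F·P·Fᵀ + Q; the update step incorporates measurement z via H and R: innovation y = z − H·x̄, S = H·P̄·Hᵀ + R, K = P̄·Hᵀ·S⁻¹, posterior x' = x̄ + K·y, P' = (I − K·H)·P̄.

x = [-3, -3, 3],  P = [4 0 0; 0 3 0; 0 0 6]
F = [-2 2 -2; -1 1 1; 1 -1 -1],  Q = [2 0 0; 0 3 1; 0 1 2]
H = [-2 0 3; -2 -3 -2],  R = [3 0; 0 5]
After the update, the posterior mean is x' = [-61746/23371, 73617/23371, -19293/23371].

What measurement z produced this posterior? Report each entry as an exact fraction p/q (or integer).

z = [3, -3]

x̄ = F·x = [-6, 3, -3]
P̄ = F·P·Fᵀ + Q = [54 2 -2; 2 16 -12; -2 -12 15]
S = H·P̄·Hᵀ + R = [378 250; 250 289]
K = P̄·Hᵀ·S⁻¹ = [-2723/23371 -6540/23371; -2280/23371 -292/23371; 11661/46742 -4235/23371]
x' − x̄ = [78480/23371, 3504/23371, 50820/23371] = K·y
y = (KᵀK)⁻¹·Kᵀ·(x' − x̄) = [0, -12]
z = y + H·x̄ = [0, -12] + [3, 9] = [3, -3]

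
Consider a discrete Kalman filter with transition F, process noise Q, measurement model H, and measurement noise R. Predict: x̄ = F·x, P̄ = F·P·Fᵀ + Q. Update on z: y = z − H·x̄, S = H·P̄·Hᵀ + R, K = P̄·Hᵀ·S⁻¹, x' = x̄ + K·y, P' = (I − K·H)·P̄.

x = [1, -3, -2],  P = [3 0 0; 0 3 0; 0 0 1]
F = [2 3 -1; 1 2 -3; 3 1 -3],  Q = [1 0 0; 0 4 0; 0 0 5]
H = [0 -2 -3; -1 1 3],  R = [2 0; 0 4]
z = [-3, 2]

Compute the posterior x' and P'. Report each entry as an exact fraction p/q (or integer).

x̄ = F·x = [-5, 1, 6]
P̄ = F·P·Fᵀ + Q = [41 27 30; 27 28 24; 30 24 44]
y = z − H·x̄ = [17, -22]
S = H·P̄·Hᵀ + R = [798 -524; -524 379]
K = P̄·Hᵀ·S⁻¹ = [-7376/13933 -7404/13933; -5130/13933 -4409/13933; -1098/13933 3114/13933]
x' = x̄ + K·y = [-32169/13933, 23721/13933, -3576/13933]
P' = (I − K·H)·P̄ = [71813/13933 -27445/13933 23214/13933; -27445/13933 55341/13933 -33474/13933; 23214/13933 -33474/13933 23048/13933]

x' = [-32169/13933, 23721/13933, -3576/13933]
P' = [71813/13933 -27445/13933 23214/13933; -27445/13933 55341/13933 -33474/13933; 23214/13933 -33474/13933 23048/13933]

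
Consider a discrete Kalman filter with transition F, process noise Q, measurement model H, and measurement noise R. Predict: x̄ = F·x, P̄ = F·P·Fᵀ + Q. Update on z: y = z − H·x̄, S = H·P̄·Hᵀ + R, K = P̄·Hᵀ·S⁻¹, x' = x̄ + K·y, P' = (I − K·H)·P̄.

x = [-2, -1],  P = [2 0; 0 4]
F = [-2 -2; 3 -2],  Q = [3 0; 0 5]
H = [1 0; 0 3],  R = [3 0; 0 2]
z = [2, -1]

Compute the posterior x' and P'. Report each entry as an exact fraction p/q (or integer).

x̄ = F·x = [6, -4]
P̄ = F·P·Fᵀ + Q = [27 4; 4 39]
y = z − H·x̄ = [-4, 11]
S = H·P̄·Hᵀ + R = [30 12; 12 353]
K = P̄·Hᵀ·S⁻¹ = [3129/3482 6/1741; 4/5223 577/1741]
x' = x̄ + K·y = [4254/1741, -1867/5223]
P' = (I − K·H)·P̄ = [9387/3482 4/1741; 4/1741 1154/5223]

x' = [4254/1741, -1867/5223]
P' = [9387/3482 4/1741; 4/1741 1154/5223]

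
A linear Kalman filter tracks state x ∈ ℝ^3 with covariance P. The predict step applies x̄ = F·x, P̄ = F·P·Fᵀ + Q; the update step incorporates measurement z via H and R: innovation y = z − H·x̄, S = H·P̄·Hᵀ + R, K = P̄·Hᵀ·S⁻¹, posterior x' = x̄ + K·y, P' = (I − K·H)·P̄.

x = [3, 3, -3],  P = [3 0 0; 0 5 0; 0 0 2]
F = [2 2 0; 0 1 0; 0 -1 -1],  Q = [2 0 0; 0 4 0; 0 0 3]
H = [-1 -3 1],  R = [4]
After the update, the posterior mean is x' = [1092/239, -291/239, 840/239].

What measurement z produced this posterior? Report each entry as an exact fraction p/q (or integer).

z = [3]

x̄ = F·x = [12, 3, 0]
P̄ = F·P·Fᵀ + Q = [34 10 -10; 10 9 -5; -10 -5 10]
S = H·P̄·Hᵀ + R = [239]
K = P̄·Hᵀ·S⁻¹ = [-74/239; -42/239; 35/239]
x' − x̄ = [-1776/239, -1008/239, 840/239] = K·y
y = (KᵀK)⁻¹·Kᵀ·(x' − x̄) = [24]
z = y + H·x̄ = [24] + [-21] = [3]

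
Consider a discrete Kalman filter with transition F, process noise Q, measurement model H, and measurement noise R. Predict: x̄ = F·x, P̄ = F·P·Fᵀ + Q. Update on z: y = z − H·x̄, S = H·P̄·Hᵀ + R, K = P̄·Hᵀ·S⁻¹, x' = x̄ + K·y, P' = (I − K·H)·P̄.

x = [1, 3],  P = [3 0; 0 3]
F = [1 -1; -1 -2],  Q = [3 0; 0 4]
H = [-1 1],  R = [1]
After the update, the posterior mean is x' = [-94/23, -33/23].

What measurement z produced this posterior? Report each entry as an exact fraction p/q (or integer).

z = [3]

x̄ = F·x = [-2, -7]
P̄ = F·P·Fᵀ + Q = [9 3; 3 19]
S = H·P̄·Hᵀ + R = [23]
K = P̄·Hᵀ·S⁻¹ = [-6/23; 16/23]
x' − x̄ = [-48/23, 128/23] = K·y
y = (KᵀK)⁻¹·Kᵀ·(x' − x̄) = [8]
z = y + H·x̄ = [8] + [-5] = [3]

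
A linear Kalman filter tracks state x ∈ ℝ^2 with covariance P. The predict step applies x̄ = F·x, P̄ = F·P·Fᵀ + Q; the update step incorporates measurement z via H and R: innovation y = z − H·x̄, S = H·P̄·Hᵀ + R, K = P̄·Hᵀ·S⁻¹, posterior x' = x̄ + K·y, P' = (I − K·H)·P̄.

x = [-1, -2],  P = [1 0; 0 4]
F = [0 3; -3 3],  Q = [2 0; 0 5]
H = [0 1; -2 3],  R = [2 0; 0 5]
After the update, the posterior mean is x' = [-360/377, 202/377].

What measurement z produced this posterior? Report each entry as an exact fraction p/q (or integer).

x̄ = F·x = [-6, -3]
P̄ = F·P·Fᵀ + Q = [38 36; 36 50]
S = H·P̄·Hᵀ + R = [52 78; 78 175]
K = P̄·Hᵀ·S⁻¹ = [951/754 -11/29; 1333/1508 3/58]
x' − x̄ = [1902/377, 1333/377] = K·y
y = (KᵀK)⁻¹·Kᵀ·(x' − x̄) = [4, 0]
z = y + H·x̄ = [4, 0] + [-3, 3] = [1, 3]

z = [1, 3]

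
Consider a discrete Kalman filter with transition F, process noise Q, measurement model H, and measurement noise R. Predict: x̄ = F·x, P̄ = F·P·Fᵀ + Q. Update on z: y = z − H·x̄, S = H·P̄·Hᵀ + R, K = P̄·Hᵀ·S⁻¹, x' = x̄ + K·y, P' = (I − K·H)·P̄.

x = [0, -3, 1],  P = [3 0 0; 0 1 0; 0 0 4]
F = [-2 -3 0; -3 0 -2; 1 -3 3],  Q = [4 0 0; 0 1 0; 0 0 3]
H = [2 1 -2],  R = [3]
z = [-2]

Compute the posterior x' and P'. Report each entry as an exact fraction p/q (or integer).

x' = [1717/177, -62/177, 622/59]
P' = [9431/531 506/531 3197/177; 506/531 2048/531 437/177; 3197/177 437/177 1160/59]

x̄ = F·x = [9, -2, 12]
P̄ = F·P·Fᵀ + Q = [25 18 3; 18 44 -33; 3 -33 51]
y = z − H·x̄ = [6]
S = H·P̄·Hᵀ + R = [531]
K = P̄·Hᵀ·S⁻¹ = [62/531; 146/531; -43/177]
x' = x̄ + K·y = [1717/177, -62/177, 622/59]
P' = (I − K·H)·P̄ = [9431/531 506/531 3197/177; 506/531 2048/531 437/177; 3197/177 437/177 1160/59]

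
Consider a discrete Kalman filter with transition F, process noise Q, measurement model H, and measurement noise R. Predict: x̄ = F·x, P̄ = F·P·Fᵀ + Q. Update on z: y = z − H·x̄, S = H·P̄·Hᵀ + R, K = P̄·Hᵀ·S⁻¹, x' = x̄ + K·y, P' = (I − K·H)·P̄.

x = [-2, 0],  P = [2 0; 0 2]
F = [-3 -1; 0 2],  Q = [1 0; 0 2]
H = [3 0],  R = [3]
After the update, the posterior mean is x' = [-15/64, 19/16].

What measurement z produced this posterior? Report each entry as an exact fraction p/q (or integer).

z = [-1]

x̄ = F·x = [6, 0]
P̄ = F·P·Fᵀ + Q = [21 -4; -4 10]
S = H·P̄·Hᵀ + R = [192]
K = P̄·Hᵀ·S⁻¹ = [21/64; -1/16]
x' − x̄ = [-399/64, 19/16] = K·y
y = (KᵀK)⁻¹·Kᵀ·(x' − x̄) = [-19]
z = y + H·x̄ = [-19] + [18] = [-1]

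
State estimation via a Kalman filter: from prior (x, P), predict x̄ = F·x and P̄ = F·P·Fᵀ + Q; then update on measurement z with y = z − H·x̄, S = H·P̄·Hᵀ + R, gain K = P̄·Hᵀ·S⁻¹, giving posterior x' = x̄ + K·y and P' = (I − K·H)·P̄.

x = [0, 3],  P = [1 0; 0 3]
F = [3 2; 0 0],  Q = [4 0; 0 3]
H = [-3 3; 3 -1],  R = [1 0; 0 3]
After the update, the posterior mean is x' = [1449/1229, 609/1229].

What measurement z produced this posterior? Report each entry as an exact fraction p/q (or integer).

z = [-2, 3]

x̄ = F·x = [6, 0]
P̄ = F·P·Fᵀ + Q = [25 0; 0 3]
S = H·P̄·Hᵀ + R = [253 -234; -234 231]
K = P̄·Hᵀ·S⁻¹ = [75/1229 475/1229; 459/1229 449/1229]
x' − x̄ = [-5925/1229, 609/1229] = K·y
y = (KᵀK)⁻¹·Kᵀ·(x' − x̄) = [16, -15]
z = y + H·x̄ = [16, -15] + [-18, 18] = [-2, 3]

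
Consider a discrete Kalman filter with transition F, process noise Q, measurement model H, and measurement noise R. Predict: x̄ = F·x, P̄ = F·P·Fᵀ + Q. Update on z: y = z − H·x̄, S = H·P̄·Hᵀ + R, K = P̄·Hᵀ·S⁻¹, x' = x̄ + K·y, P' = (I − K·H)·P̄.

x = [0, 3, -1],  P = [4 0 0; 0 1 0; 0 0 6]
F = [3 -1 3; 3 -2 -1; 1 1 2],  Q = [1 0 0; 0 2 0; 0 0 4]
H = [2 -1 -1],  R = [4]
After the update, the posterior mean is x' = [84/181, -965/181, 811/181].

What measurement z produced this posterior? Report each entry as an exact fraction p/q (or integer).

x̄ = F·x = [-6, -5, 1]
P̄ = F·P·Fᵀ + Q = [92 20 47; 20 48 -2; 47 -2 33]
S = H·P̄·Hᵀ + R = [181]
K = P̄·Hᵀ·S⁻¹ = [117/181; -6/181; 63/181]
x' − x̄ = [1170/181, -60/181, 630/181] = K·y
y = (KᵀK)⁻¹·Kᵀ·(x' − x̄) = [10]
z = y + H·x̄ = [10] + [-8] = [2]

z = [2]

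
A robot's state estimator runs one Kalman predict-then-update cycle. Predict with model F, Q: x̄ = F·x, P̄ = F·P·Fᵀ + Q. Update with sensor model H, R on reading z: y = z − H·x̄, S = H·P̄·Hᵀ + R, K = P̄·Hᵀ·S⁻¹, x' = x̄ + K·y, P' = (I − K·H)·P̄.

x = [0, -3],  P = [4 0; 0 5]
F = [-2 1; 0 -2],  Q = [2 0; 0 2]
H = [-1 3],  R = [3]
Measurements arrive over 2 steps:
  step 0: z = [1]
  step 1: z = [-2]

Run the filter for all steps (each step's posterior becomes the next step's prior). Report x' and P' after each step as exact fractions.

step 0: x' = [52/71, 46/71], P' = [3723/284 297/71; 297/71 118/71]
step 1: x' = [-1120/1411, -1352/1411], P' = [111039/2822 18537/1411; 18537/1411 6624/1411]

step 0: x̄ = F·x = [-3, 6]
step 0: P̄ = F·P·Fᵀ + Q = [23 -10; -10 22]
step 0: y = z − H·x̄ = [-20]
step 0: S = H·P̄·Hᵀ + R = [284]
step 0: K = P̄·Hᵀ·S⁻¹ = [-53/284; 19/71]
step 0: x' = x̄ + K·y = [52/71, 46/71]
step 0: P' = (I − K·H)·P̄ = [3723/284 297/71; 297/71 118/71]
step 1: x̄ = F·x = [-58/71, -92/71]
step 1: P̄ = F·P·Fᵀ + Q = [2795/71 952/71; 952/71 614/71]
step 1: y = z − H·x̄ = [76/71]
step 1: S = H·P̄·Hᵀ + R = [2822/71]
step 1: K = P̄·Hᵀ·S⁻¹ = [61/2822; 445/1411]
step 1: x' = x̄ + K·y = [-1120/1411, -1352/1411]
step 1: P' = (I − K·H)·P̄ = [111039/2822 18537/1411; 18537/1411 6624/1411]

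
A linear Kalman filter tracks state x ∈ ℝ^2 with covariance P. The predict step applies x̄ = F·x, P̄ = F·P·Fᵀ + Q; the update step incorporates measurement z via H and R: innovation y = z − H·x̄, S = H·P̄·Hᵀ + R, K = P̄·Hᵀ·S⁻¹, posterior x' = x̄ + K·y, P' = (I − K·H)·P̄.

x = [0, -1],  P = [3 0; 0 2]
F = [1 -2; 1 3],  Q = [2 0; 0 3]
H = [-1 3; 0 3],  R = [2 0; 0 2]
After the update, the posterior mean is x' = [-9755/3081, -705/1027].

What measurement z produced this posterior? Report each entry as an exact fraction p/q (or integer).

x̄ = F·x = [2, -3]
P̄ = F·P·Fᵀ + Q = [13 -9; -9 24]
S = H·P̄·Hᵀ + R = [285 243; 243 218]
K = P̄·Hᵀ·S⁻¹ = [-2159/3081 675/1027; 54/1027 279/1027]
x' − x̄ = [-15917/3081, 2376/1027] = K·y
y = (KᵀK)⁻¹·Kᵀ·(x' − x̄) = [13, 6]
z = y + H·x̄ = [13, 6] + [-11, -9] = [2, -3]

z = [2, -3]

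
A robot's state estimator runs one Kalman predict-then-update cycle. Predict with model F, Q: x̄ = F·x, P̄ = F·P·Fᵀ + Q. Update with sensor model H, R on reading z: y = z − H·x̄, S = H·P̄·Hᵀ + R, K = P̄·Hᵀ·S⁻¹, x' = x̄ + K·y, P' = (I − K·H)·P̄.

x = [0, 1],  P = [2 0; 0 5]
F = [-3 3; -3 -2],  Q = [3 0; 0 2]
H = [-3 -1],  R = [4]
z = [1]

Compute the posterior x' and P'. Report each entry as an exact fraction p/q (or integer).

x' = [105/283, -582/283]
P' = [1380/283 -3768/283; -3768/283 11312/283]

x̄ = F·x = [3, -2]
P̄ = F·P·Fᵀ + Q = [66 -12; -12 40]
y = z − H·x̄ = [8]
S = H·P̄·Hᵀ + R = [566]
K = P̄·Hᵀ·S⁻¹ = [-93/283; -2/283]
x' = x̄ + K·y = [105/283, -582/283]
P' = (I − K·H)·P̄ = [1380/283 -3768/283; -3768/283 11312/283]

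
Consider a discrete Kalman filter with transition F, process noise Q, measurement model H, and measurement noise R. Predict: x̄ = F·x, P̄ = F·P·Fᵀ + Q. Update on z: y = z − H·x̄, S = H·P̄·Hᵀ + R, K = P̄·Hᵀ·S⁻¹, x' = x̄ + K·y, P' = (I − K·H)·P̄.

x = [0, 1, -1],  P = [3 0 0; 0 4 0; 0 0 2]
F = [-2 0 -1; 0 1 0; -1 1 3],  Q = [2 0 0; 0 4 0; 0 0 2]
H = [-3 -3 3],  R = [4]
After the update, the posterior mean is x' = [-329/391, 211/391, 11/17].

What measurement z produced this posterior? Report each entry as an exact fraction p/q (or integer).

x̄ = F·x = [1, 1, -2]
P̄ = F·P·Fᵀ + Q = [16 0 0; 0 8 4; 0 4 27]
S = H·P̄·Hᵀ + R = [391]
K = P̄·Hᵀ·S⁻¹ = [-48/391; -12/391; 3/17]
x' − x̄ = [-720/391, -180/391, 45/17] = K·y
y = (KᵀK)⁻¹·Kᵀ·(x' − x̄) = [15]
z = y + H·x̄ = [15] + [-12] = [3]

z = [3]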